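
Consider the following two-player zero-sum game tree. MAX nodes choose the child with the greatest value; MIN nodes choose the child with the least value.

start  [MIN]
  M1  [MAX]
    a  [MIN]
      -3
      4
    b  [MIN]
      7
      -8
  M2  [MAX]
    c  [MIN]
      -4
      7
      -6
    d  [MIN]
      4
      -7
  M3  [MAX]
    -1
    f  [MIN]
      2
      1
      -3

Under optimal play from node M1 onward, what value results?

a (MIN): min(-3, 4) = -3
b (MIN): min(7, -8) = -8
M1 (MAX): max(-3, -8) = -3

-3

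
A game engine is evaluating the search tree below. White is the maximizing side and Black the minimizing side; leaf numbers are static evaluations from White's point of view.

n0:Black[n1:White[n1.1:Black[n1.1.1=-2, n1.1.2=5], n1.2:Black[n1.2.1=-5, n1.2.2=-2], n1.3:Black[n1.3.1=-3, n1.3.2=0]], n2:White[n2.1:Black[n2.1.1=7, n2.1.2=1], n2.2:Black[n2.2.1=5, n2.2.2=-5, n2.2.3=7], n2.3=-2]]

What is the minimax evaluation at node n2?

1

n2.1 (Black): min(7, 1) = 1
n2.2 (Black): min(5, -5, 7) = -5
n2 (White): max(1, -5, -2) = 1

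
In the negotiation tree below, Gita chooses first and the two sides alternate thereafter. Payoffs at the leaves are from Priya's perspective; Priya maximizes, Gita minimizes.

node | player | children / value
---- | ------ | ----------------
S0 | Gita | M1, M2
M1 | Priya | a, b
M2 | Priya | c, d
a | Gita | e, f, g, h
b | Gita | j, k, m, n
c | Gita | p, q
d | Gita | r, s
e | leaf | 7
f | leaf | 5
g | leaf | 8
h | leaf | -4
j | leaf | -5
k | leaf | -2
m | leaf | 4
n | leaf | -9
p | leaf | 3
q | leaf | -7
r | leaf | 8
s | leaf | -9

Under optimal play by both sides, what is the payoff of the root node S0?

a (Gita): min(7, 5, 8, -4) = -4
b (Gita): min(-5, -2, 4, -9) = -9
M1 (Priya): max(-4, -9) = -4
c (Gita): min(3, -7) = -7
d (Gita): min(8, -9) = -9
M2 (Priya): max(-7, -9) = -7
S0 (Gita): min(-4, -7) = -7

-7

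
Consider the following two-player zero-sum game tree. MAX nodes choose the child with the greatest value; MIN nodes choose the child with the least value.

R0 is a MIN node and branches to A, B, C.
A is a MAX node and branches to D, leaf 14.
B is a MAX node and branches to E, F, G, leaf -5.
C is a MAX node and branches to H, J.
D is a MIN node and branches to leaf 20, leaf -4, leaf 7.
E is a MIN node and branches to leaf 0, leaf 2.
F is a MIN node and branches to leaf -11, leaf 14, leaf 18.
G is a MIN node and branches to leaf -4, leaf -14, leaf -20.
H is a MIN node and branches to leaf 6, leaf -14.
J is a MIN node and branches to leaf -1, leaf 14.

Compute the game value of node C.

-1

H (MIN): min(6, -14) = -14
J (MIN): min(-1, 14) = -1
C (MAX): max(-14, -1) = -1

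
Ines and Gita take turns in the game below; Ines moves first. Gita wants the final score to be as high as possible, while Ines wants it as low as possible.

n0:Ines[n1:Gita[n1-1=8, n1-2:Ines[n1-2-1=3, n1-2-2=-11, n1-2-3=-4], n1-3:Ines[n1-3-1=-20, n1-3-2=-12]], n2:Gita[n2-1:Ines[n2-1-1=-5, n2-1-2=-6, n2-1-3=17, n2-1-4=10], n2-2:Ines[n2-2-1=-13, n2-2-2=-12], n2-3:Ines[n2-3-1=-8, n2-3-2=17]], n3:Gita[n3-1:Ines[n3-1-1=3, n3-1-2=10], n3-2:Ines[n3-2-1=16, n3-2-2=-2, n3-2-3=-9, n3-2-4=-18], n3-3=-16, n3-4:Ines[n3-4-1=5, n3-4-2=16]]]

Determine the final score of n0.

-6

n1-2 (Ines): min(3, -11, -4) = -11
n1-3 (Ines): min(-20, -12) = -20
n1 (Gita): max(8, -11, -20) = 8
n2-1 (Ines): min(-5, -6, 17, 10) = -6
n2-2 (Ines): min(-13, -12) = -13
n2-3 (Ines): min(-8, 17) = -8
n2 (Gita): max(-6, -13, -8) = -6
n3-1 (Ines): min(3, 10) = 3
n3-2 (Ines): min(16, -2, -9, -18) = -18
n3-4 (Ines): min(5, 16) = 5
n3 (Gita): max(3, -18, -16, 5) = 5
n0 (Ines): min(8, -6, 5) = -6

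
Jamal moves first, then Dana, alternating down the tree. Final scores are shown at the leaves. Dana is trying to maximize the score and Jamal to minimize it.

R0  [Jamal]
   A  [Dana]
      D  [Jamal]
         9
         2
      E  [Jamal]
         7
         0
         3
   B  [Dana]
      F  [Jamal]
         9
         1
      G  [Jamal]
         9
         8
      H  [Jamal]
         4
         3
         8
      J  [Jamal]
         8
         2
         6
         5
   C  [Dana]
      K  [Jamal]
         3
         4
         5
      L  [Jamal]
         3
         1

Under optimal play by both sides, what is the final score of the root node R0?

2

D (Jamal): min(9, 2) = 2
E (Jamal): min(7, 0, 3) = 0
A (Dana): max(2, 0) = 2
F (Jamal): min(9, 1) = 1
G (Jamal): min(9, 8) = 8
H (Jamal): min(4, 3, 8) = 3
J (Jamal): min(8, 2, 6, 5) = 2
B (Dana): max(1, 8, 3, 2) = 8
K (Jamal): min(3, 4, 5) = 3
L (Jamal): min(3, 1) = 1
C (Dana): max(3, 1) = 3
R0 (Jamal): min(2, 8, 3) = 2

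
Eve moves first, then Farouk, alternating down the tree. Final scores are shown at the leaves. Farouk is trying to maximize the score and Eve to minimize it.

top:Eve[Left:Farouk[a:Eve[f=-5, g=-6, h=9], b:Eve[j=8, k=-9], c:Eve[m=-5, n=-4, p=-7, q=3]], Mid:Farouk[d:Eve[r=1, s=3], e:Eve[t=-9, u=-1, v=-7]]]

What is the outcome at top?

-6

a (Eve): min(-5, -6, 9) = -6
b (Eve): min(8, -9) = -9
c (Eve): min(-5, -4, -7, 3) = -7
Left (Farouk): max(-6, -9, -7) = -6
d (Eve): min(1, 3) = 1
e (Eve): min(-9, -1, -7) = -9
Mid (Farouk): max(1, -9) = 1
top (Eve): min(-6, 1) = -6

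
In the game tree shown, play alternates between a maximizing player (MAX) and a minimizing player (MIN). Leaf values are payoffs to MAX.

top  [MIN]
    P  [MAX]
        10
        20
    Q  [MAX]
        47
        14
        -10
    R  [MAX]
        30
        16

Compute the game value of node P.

P (MAX): max(10, 20) = 20

20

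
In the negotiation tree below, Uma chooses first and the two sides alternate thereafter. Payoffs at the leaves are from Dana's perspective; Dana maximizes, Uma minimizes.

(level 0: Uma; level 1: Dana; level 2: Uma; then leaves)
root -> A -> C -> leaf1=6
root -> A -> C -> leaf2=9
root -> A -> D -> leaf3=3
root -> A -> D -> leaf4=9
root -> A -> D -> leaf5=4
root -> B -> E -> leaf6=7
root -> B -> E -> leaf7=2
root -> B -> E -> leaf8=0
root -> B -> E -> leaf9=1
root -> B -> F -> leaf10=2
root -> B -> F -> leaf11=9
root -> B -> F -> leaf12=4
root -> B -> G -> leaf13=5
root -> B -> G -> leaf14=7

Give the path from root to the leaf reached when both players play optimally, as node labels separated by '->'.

C (Uma): min(6, 9) = 6
D (Uma): min(3, 9, 4) = 3
A (Dana): max(6, 3) = 6
E (Uma): min(7, 2, 0, 1) = 0
F (Uma): min(2, 9, 4) = 2
G (Uma): min(5, 7) = 5
B (Dana): max(0, 2, 5) = 5
root (Uma): min(6, 5) = 5
At root, Uma picks B (lowest: 5).
At B, Dana picks G (highest: 5).
At G, Uma picks leaf13 (lowest: 5).
Terminal value 5.

root -> B -> G -> leaf13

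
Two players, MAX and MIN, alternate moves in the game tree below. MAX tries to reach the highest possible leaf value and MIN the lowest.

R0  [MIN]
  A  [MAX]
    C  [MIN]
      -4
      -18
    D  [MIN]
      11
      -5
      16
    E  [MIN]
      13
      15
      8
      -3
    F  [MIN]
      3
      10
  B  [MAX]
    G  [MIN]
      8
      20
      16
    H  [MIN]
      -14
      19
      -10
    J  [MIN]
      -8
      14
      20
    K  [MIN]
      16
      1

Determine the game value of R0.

C (MIN): min(-4, -18) = -18
D (MIN): min(11, -5, 16) = -5
E (MIN): min(13, 15, 8, -3) = -3
F (MIN): min(3, 10) = 3
A (MAX): max(-18, -5, -3, 3) = 3
G (MIN): min(8, 20, 16) = 8
H (MIN): min(-14, 19, -10) = -14
J (MIN): min(-8, 14, 20) = -8
K (MIN): min(16, 1) = 1
B (MAX): max(8, -14, -8, 1) = 8
R0 (MIN): min(3, 8) = 3

3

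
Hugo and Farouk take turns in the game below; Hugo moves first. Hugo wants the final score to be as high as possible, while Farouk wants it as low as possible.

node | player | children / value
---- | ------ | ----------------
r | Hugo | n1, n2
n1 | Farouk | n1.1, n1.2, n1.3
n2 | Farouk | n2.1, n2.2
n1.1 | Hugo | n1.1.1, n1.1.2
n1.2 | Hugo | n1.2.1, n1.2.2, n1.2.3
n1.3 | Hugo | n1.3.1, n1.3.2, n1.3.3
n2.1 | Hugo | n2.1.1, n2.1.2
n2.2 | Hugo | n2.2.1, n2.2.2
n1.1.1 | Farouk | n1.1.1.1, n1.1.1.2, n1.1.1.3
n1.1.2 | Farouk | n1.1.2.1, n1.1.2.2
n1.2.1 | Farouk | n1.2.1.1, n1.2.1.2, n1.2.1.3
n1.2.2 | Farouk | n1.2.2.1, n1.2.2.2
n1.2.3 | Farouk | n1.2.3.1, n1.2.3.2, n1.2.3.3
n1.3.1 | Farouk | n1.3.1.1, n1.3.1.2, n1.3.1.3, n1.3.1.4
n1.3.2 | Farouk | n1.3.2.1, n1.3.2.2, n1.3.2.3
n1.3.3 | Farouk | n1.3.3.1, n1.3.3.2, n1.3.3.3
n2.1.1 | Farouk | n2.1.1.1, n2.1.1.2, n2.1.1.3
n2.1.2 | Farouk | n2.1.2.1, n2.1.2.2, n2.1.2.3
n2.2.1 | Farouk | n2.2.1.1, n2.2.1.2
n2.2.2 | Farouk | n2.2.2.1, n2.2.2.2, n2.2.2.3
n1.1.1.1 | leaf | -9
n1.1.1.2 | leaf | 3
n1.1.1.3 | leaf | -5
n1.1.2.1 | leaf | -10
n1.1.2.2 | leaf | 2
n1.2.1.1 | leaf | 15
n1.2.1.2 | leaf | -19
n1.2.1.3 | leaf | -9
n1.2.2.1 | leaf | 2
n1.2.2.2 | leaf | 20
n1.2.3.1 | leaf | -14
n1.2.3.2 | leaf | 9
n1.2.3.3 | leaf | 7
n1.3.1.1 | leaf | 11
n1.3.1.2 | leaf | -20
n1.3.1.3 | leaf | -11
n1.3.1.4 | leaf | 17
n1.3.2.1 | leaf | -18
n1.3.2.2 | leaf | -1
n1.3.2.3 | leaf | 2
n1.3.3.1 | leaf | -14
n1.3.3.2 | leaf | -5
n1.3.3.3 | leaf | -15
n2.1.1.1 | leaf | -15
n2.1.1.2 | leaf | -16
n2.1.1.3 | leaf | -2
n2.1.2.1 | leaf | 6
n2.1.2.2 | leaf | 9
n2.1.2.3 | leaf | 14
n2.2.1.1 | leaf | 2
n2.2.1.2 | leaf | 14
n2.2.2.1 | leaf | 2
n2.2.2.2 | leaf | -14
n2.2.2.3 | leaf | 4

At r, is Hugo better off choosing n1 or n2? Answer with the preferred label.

n1.1.1 (Farouk): min(-9, 3, -5) = -9
n1.1.2 (Farouk): min(-10, 2) = -10
n1.1 (Hugo): max(-9, -10) = -9
n1.2.1 (Farouk): min(15, -19, -9) = -19
n1.2.2 (Farouk): min(2, 20) = 2
n1.2.3 (Farouk): min(-14, 9, 7) = -14
n1.2 (Hugo): max(-19, 2, -14) = 2
n1.3.1 (Farouk): min(11, -20, -11, 17) = -20
n1.3.2 (Farouk): min(-18, -1, 2) = -18
n1.3.3 (Farouk): min(-14, -5, -15) = -15
n1.3 (Hugo): max(-20, -18, -15) = -15
n1 (Farouk): min(-9, 2, -15) = -15
n2.1.1 (Farouk): min(-15, -16, -2) = -16
n2.1.2 (Farouk): min(6, 9, 14) = 6
n2.1 (Hugo): max(-16, 6) = 6
n2.2.1 (Farouk): min(2, 14) = 2
n2.2.2 (Farouk): min(2, -14, 4) = -14
n2.2 (Hugo): max(2, -14) = 2
n2 (Farouk): min(6, 2) = 2
Hugo prefers the higher value; n1=-15, n2=2. n2 is better since 2 > -15.

n2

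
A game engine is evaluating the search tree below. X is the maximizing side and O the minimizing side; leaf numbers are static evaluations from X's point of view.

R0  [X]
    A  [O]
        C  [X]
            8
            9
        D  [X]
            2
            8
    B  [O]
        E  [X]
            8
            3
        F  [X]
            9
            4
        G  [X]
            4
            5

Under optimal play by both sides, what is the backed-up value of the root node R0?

C (X): max(8, 9) = 9
D (X): max(2, 8) = 8
A (O): min(9, 8) = 8
E (X): max(8, 3) = 8
F (X): max(9, 4) = 9
G (X): max(4, 5) = 5
B (O): min(8, 9, 5) = 5
R0 (X): max(8, 5) = 8

8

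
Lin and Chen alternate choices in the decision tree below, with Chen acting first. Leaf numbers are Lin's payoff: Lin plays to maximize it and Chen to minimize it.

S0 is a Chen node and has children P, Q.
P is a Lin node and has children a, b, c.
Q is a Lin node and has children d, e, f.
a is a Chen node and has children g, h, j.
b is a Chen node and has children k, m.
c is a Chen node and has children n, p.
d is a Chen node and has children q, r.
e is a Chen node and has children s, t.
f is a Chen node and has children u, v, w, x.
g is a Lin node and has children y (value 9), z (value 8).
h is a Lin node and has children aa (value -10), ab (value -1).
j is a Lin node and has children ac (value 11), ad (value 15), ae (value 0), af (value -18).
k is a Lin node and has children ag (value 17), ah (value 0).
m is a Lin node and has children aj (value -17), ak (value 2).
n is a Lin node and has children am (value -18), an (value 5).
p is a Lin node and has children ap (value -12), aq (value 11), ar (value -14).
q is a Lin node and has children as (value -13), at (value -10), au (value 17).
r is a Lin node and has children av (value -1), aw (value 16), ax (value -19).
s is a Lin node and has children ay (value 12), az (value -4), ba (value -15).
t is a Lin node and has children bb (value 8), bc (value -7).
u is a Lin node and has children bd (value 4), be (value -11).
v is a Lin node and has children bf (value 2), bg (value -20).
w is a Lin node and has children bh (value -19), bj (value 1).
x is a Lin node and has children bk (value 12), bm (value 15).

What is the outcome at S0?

g (Lin): max(9, 8) = 9
h (Lin): max(-10, -1) = -1
j (Lin): max(11, 15, 0, -18) = 15
a (Chen): min(9, -1, 15) = -1
k (Lin): max(17, 0) = 17
m (Lin): max(-17, 2) = 2
b (Chen): min(17, 2) = 2
n (Lin): max(-18, 5) = 5
p (Lin): max(-12, 11, -14) = 11
c (Chen): min(5, 11) = 5
P (Lin): max(-1, 2, 5) = 5
q (Lin): max(-13, -10, 17) = 17
r (Lin): max(-1, 16, -19) = 16
d (Chen): min(17, 16) = 16
s (Lin): max(12, -4, -15) = 12
t (Lin): max(8, -7) = 8
e (Chen): min(12, 8) = 8
u (Lin): max(4, -11) = 4
v (Lin): max(2, -20) = 2
w (Lin): max(-19, 1) = 1
x (Lin): max(12, 15) = 15
f (Chen): min(4, 2, 1, 15) = 1
Q (Lin): max(16, 8, 1) = 16
S0 (Chen): min(5, 16) = 5

5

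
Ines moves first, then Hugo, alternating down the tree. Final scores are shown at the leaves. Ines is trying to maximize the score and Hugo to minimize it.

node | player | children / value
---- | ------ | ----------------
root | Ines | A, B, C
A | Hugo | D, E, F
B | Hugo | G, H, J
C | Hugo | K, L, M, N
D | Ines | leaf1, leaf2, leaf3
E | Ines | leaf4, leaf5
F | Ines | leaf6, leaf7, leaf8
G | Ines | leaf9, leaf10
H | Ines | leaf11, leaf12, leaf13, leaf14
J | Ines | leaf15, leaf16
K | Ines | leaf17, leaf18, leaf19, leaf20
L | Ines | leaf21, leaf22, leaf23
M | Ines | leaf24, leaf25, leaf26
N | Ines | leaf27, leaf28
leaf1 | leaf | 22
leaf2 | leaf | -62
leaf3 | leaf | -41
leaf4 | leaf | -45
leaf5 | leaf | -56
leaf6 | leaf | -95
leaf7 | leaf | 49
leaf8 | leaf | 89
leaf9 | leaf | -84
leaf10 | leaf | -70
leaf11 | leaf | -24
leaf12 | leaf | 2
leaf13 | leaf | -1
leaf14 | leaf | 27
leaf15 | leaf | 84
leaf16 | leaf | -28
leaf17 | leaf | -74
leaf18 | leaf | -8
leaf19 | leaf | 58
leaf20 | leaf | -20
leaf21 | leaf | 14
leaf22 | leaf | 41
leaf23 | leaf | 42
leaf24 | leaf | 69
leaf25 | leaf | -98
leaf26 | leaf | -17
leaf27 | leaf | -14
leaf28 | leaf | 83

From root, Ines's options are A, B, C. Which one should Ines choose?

C

D (Ines): max(22, -62, -41) = 22
E (Ines): max(-45, -56) = -45
F (Ines): max(-95, 49, 89) = 89
A (Hugo): min(22, -45, 89) = -45
G (Ines): max(-84, -70) = -70
H (Ines): max(-24, 2, -1, 27) = 27
J (Ines): max(84, -28) = 84
B (Hugo): min(-70, 27, 84) = -70
K (Ines): max(-74, -8, 58, -20) = 58
L (Ines): max(14, 41, 42) = 42
M (Ines): max(69, -98, -17) = 69
N (Ines): max(-14, 83) = 83
C (Hugo): min(58, 42, 69, 83) = 42
root (Ines): max(-45, -70, 42) = 42
Ines at root wants the highest of {A=-45, B=-70, C=42}, so chooses C.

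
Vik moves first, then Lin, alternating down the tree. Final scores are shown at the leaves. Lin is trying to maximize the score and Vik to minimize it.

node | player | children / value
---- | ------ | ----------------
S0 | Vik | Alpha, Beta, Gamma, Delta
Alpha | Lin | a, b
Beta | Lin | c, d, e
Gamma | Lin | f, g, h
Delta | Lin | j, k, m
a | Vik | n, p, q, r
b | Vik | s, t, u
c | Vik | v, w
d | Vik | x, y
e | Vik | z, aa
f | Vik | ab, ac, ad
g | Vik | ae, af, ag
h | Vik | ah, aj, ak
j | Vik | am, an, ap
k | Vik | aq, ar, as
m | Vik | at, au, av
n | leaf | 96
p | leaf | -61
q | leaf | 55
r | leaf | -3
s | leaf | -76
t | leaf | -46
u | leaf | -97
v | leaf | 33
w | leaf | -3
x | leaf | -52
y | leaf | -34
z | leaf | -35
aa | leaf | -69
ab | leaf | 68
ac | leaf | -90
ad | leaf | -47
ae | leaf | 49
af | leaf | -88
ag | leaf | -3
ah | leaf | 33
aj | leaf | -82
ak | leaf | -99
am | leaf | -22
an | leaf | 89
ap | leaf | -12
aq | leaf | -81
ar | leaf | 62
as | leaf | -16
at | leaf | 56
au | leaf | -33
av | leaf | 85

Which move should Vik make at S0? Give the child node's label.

a (Vik): min(96, -61, 55, -3) = -61
b (Vik): min(-76, -46, -97) = -97
Alpha (Lin): max(-61, -97) = -61
c (Vik): min(33, -3) = -3
d (Vik): min(-52, -34) = -52
e (Vik): min(-35, -69) = -69
Beta (Lin): max(-3, -52, -69) = -3
f (Vik): min(68, -90, -47) = -90
g (Vik): min(49, -88, -3) = -88
h (Vik): min(33, -82, -99) = -99
Gamma (Lin): max(-90, -88, -99) = -88
j (Vik): min(-22, 89, -12) = -22
k (Vik): min(-81, 62, -16) = -81
m (Vik): min(56, -33, 85) = -33
Delta (Lin): max(-22, -81, -33) = -22
S0 (Vik): min(-61, -3, -88, -22) = -88
Vik at S0 wants the lowest of {Alpha=-61, Beta=-3, Gamma=-88, Delta=-22}, so chooses Gamma.

Gamma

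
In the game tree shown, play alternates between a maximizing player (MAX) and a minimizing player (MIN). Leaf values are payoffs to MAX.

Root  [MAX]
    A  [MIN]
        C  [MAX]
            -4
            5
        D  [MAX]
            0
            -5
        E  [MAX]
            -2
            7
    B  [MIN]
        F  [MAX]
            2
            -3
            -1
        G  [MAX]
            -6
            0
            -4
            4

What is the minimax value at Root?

2

C (MAX): max(-4, 5) = 5
D (MAX): max(0, -5) = 0
E (MAX): max(-2, 7) = 7
A (MIN): min(5, 0, 7) = 0
F (MAX): max(2, -3, -1) = 2
G (MAX): max(-6, 0, -4, 4) = 4
B (MIN): min(2, 4) = 2
Root (MAX): max(0, 2) = 2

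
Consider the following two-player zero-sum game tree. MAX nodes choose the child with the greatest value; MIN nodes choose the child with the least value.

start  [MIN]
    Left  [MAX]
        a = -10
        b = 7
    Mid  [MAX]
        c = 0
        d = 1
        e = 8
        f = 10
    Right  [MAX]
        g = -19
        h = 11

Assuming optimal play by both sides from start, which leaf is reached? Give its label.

Left (MAX): max(-10, 7) = 7
Mid (MAX): max(0, 1, 8, 10) = 10
Right (MAX): max(-19, 11) = 11
start (MIN): min(7, 10, 11) = 7
At start, MIN picks Left (lowest: 7).
At Left, MAX picks b (highest: 7).
Terminal value 7.

b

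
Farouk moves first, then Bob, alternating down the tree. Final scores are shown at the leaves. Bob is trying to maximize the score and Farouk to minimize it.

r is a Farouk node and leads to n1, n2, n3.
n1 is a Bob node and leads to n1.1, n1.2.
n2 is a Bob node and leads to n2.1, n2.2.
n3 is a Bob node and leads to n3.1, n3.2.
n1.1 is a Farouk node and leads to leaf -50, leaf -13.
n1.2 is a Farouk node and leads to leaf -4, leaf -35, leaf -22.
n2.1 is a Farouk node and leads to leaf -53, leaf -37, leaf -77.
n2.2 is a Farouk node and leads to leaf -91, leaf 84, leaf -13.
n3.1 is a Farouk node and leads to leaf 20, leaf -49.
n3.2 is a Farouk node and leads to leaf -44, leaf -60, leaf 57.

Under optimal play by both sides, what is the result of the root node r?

n1.1 (Farouk): min(-50, -13) = -50
n1.2 (Farouk): min(-4, -35, -22) = -35
n1 (Bob): max(-50, -35) = -35
n2.1 (Farouk): min(-53, -37, -77) = -77
n2.2 (Farouk): min(-91, 84, -13) = -91
n2 (Bob): max(-77, -91) = -77
n3.1 (Farouk): min(20, -49) = -49
n3.2 (Farouk): min(-44, -60, 57) = -60
n3 (Bob): max(-49, -60) = -49
r (Farouk): min(-35, -77, -49) = -77

-77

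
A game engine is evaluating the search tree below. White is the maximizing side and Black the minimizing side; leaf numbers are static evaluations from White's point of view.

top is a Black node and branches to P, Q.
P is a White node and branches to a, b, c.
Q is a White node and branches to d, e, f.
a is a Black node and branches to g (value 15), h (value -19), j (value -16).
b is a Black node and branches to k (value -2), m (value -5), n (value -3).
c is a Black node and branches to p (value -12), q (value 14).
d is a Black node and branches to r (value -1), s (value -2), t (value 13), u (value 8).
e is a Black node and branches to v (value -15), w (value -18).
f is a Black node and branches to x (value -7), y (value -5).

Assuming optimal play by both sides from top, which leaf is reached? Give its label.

m

a (Black): min(15, -19, -16) = -19
b (Black): min(-2, -5, -3) = -5
c (Black): min(-12, 14) = -12
P (White): max(-19, -5, -12) = -5
d (Black): min(-1, -2, 13, 8) = -2
e (Black): min(-15, -18) = -18
f (Black): min(-7, -5) = -7
Q (White): max(-2, -18, -7) = -2
top (Black): min(-5, -2) = -5
At top, Black picks P (lowest: -5).
At P, White picks b (highest: -5).
At b, Black picks m (lowest: -5).
Terminal value -5.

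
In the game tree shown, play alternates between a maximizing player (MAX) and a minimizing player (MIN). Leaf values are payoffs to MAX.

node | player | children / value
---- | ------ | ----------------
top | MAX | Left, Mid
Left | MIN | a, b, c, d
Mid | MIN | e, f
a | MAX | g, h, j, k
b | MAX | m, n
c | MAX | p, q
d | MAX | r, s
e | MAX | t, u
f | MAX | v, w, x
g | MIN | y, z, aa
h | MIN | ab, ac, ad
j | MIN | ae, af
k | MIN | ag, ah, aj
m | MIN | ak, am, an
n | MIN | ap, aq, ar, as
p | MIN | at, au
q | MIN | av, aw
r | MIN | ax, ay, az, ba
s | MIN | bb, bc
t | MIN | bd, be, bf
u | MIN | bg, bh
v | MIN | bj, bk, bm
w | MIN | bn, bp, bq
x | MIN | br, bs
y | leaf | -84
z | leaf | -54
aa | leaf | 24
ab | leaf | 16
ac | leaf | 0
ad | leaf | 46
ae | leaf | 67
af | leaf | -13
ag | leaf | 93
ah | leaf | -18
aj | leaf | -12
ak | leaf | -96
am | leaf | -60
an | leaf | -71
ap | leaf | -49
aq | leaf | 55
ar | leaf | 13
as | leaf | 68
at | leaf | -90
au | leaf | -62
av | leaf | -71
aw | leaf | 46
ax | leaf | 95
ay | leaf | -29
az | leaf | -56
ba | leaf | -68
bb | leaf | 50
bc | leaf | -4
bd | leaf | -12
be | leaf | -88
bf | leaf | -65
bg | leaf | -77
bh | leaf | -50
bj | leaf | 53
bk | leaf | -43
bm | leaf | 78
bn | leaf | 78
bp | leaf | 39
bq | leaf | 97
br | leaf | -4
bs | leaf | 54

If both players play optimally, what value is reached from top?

-71

g (MIN): min(-84, -54, 24) = -84
h (MIN): min(16, 0, 46) = 0
j (MIN): min(67, -13) = -13
k (MIN): min(93, -18, -12) = -18
a (MAX): max(-84, 0, -13, -18) = 0
m (MIN): min(-96, -60, -71) = -96
n (MIN): min(-49, 55, 13, 68) = -49
b (MAX): max(-96, -49) = -49
p (MIN): min(-90, -62) = -90
q (MIN): min(-71, 46) = -71
c (MAX): max(-90, -71) = -71
r (MIN): min(95, -29, -56, -68) = -68
s (MIN): min(50, -4) = -4
d (MAX): max(-68, -4) = -4
Left (MIN): min(0, -49, -71, -4) = -71
t (MIN): min(-12, -88, -65) = -88
u (MIN): min(-77, -50) = -77
e (MAX): max(-88, -77) = -77
v (MIN): min(53, -43, 78) = -43
w (MIN): min(78, 39, 97) = 39
x (MIN): min(-4, 54) = -4
f (MAX): max(-43, 39, -4) = 39
Mid (MIN): min(-77, 39) = -77
top (MAX): max(-71, -77) = -71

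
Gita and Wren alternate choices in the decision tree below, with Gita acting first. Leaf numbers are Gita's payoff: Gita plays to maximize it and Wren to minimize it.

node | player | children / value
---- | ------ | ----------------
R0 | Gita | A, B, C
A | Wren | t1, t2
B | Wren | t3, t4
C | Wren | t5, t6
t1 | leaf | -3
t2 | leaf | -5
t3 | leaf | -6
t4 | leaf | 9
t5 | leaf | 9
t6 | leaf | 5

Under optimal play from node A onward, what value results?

A (Wren): min(-3, -5) = -5

-5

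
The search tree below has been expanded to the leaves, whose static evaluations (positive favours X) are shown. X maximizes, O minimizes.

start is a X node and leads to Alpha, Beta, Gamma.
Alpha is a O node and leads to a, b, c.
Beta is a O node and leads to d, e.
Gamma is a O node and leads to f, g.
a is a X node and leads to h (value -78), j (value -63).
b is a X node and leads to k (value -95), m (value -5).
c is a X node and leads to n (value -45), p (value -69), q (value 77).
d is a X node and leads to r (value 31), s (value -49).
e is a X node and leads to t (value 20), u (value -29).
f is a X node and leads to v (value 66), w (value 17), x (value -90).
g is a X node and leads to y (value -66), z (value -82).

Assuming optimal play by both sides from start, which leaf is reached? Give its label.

t

a (X): max(-78, -63) = -63
b (X): max(-95, -5) = -5
c (X): max(-45, -69, 77) = 77
Alpha (O): min(-63, -5, 77) = -63
d (X): max(31, -49) = 31
e (X): max(20, -29) = 20
Beta (O): min(31, 20) = 20
f (X): max(66, 17, -90) = 66
g (X): max(-66, -82) = -66
Gamma (O): min(66, -66) = -66
start (X): max(-63, 20, -66) = 20
At start, X picks Beta (highest: 20).
At Beta, O picks e (lowest: 20).
At e, X picks t (highest: 20).
Terminal value 20.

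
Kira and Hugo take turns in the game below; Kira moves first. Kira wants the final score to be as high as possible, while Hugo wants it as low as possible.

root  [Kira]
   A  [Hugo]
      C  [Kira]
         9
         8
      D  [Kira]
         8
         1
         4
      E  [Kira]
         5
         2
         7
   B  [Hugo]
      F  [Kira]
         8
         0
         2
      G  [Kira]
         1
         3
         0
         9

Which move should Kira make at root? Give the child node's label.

B

C (Kira): max(9, 8) = 9
D (Kira): max(8, 1, 4) = 8
E (Kira): max(5, 2, 7) = 7
A (Hugo): min(9, 8, 7) = 7
F (Kira): max(8, 0, 2) = 8
G (Kira): max(1, 3, 0, 9) = 9
B (Hugo): min(8, 9) = 8
root (Kira): max(7, 8) = 8
Kira at root wants the highest of {A=7, B=8}, so chooses B.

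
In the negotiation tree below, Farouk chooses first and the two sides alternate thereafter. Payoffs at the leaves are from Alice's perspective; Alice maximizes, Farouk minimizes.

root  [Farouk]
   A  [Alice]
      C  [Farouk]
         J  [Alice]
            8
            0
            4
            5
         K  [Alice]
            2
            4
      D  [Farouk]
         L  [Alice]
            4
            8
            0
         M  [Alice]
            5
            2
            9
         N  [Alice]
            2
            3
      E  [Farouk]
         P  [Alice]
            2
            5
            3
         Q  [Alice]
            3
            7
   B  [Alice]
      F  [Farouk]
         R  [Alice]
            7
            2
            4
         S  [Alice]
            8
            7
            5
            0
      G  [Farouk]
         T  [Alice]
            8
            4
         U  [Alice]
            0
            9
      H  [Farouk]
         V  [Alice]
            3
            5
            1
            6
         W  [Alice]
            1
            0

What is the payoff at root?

J (Alice): max(8, 0, 4, 5) = 8
K (Alice): max(2, 4) = 4
C (Farouk): min(8, 4) = 4
L (Alice): max(4, 8, 0) = 8
M (Alice): max(5, 2, 9) = 9
N (Alice): max(2, 3) = 3
D (Farouk): min(8, 9, 3) = 3
P (Alice): max(2, 5, 3) = 5
Q (Alice): max(3, 7) = 7
E (Farouk): min(5, 7) = 5
A (Alice): max(4, 3, 5) = 5
R (Alice): max(7, 2, 4) = 7
S (Alice): max(8, 7, 5, 0) = 8
F (Farouk): min(7, 8) = 7
T (Alice): max(8, 4) = 8
U (Alice): max(0, 9) = 9
G (Farouk): min(8, 9) = 8
V (Alice): max(3, 5, 1, 6) = 6
W (Alice): max(1, 0) = 1
H (Farouk): min(6, 1) = 1
B (Alice): max(7, 8, 1) = 8
root (Farouk): min(5, 8) = 5

5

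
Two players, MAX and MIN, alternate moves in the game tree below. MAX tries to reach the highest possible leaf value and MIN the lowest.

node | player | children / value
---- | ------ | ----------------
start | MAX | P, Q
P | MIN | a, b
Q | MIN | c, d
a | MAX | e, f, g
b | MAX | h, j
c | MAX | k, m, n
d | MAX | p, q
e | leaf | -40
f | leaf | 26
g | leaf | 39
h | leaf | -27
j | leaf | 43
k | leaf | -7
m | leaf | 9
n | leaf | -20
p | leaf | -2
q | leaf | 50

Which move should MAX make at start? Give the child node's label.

P

a (MAX): max(-40, 26, 39) = 39
b (MAX): max(-27, 43) = 43
P (MIN): min(39, 43) = 39
c (MAX): max(-7, 9, -20) = 9
d (MAX): max(-2, 50) = 50
Q (MIN): min(9, 50) = 9
start (MAX): max(39, 9) = 39
MAX at start wants the highest of {P=39, Q=9}, so chooses P.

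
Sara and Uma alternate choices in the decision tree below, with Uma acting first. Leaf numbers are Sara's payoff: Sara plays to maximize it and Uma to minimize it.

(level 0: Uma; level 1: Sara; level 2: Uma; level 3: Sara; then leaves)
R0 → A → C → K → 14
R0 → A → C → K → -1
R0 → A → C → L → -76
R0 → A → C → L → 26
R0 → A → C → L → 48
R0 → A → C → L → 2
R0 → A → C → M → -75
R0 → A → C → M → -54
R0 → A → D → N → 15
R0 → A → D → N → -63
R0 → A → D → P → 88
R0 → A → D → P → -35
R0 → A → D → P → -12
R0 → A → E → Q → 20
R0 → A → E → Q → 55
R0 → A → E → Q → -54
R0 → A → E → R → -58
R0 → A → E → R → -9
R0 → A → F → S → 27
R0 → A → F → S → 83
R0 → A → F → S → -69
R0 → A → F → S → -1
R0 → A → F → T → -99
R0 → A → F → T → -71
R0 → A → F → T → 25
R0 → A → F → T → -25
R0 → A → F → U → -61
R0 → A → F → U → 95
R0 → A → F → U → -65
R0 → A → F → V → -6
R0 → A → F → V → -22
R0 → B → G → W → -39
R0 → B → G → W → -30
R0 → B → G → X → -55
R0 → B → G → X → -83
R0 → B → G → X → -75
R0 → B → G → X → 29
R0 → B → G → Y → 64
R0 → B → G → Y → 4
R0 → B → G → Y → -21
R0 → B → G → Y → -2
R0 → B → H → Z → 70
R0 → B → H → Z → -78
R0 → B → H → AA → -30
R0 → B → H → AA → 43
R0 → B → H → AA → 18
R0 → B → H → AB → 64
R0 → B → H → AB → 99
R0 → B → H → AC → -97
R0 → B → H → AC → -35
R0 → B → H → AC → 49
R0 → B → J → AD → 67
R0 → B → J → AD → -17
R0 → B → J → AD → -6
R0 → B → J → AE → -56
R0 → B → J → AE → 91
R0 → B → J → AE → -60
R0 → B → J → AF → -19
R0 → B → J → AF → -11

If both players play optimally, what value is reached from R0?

K (Sara): max(14, -1) = 14
L (Sara): max(-76, 26, 48, 2) = 48
M (Sara): max(-75, -54) = -54
C (Uma): min(14, 48, -54) = -54
N (Sara): max(15, -63) = 15
P (Sara): max(88, -35, -12) = 88
D (Uma): min(15, 88) = 15
Q (Sara): max(20, 55, -54) = 55
R (Sara): max(-58, -9) = -9
E (Uma): min(55, -9) = -9
S (Sara): max(27, 83, -69, -1) = 83
T (Sara): max(-99, -71, 25, -25) = 25
U (Sara): max(-61, 95, -65) = 95
V (Sara): max(-6, -22) = -6
F (Uma): min(83, 25, 95, -6) = -6
A (Sara): max(-54, 15, -9, -6) = 15
W (Sara): max(-39, -30) = -30
X (Sara): max(-55, -83, -75, 29) = 29
Y (Sara): max(64, 4, -21, -2) = 64
G (Uma): min(-30, 29, 64) = -30
Z (Sara): max(70, -78) = 70
AA (Sara): max(-30, 43, 18) = 43
AB (Sara): max(64, 99) = 99
AC (Sara): max(-97, -35, 49) = 49
H (Uma): min(70, 43, 99, 49) = 43
AD (Sara): max(67, -17, -6) = 67
AE (Sara): max(-56, 91, -60) = 91
AF (Sara): max(-19, -11) = -11
J (Uma): min(67, 91, -11) = -11
B (Sara): max(-30, 43, -11) = 43
R0 (Uma): min(15, 43) = 15

15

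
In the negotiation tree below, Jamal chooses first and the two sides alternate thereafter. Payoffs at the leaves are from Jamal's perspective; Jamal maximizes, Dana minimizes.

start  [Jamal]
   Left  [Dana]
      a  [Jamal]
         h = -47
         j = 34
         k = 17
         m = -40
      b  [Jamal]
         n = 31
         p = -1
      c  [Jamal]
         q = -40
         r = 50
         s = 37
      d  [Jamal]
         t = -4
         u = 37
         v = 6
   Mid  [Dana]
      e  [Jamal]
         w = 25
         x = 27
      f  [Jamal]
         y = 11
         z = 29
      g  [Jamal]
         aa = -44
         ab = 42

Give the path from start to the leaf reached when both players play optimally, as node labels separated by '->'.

start -> Left -> b -> n

a (Jamal): max(-47, 34, 17, -40) = 34
b (Jamal): max(31, -1) = 31
c (Jamal): max(-40, 50, 37) = 50
d (Jamal): max(-4, 37, 6) = 37
Left (Dana): min(34, 31, 50, 37) = 31
e (Jamal): max(25, 27) = 27
f (Jamal): max(11, 29) = 29
g (Jamal): max(-44, 42) = 42
Mid (Dana): min(27, 29, 42) = 27
start (Jamal): max(31, 27) = 31
At start, Jamal picks Left (highest: 31).
At Left, Dana picks b (lowest: 31).
At b, Jamal picks n (highest: 31).
Terminal value 31.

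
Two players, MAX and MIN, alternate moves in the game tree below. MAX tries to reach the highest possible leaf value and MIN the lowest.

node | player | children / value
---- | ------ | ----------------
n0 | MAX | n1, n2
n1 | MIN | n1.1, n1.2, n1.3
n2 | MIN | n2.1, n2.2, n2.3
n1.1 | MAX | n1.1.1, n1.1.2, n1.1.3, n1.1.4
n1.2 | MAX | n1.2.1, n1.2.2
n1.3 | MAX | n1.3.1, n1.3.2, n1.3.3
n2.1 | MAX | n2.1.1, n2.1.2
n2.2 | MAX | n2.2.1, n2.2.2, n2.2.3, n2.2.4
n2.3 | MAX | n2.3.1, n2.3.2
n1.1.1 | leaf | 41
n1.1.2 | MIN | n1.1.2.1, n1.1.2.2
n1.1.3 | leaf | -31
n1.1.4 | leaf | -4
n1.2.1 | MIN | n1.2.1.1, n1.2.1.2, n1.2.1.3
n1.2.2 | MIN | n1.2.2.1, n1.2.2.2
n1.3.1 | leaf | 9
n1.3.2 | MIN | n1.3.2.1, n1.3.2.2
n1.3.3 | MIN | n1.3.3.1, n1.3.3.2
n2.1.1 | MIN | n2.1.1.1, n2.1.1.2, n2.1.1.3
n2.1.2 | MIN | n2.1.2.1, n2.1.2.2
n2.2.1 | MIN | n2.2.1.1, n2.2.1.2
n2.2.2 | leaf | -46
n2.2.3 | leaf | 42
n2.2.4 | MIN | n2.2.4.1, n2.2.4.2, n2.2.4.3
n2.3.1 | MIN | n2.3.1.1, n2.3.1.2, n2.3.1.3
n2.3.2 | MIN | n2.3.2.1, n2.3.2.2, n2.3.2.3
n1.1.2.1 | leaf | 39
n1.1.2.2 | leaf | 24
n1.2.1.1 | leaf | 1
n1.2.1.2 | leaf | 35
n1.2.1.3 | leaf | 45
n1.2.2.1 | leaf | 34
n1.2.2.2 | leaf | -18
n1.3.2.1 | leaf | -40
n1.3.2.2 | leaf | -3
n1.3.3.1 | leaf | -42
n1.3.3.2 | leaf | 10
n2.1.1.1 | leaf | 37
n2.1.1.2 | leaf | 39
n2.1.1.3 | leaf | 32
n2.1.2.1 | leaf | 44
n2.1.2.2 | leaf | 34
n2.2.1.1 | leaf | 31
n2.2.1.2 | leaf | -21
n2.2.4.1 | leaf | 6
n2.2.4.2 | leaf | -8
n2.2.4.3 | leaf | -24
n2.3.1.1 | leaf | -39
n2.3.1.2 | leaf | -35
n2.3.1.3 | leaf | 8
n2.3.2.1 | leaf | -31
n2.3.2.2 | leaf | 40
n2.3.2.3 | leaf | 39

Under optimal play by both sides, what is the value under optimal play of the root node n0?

n1.1.2 (MIN): min(39, 24) = 24
n1.1 (MAX): max(41, 24, -31, -4) = 41
n1.2.1 (MIN): min(1, 35, 45) = 1
n1.2.2 (MIN): min(34, -18) = -18
n1.2 (MAX): max(1, -18) = 1
n1.3.2 (MIN): min(-40, -3) = -40
n1.3.3 (MIN): min(-42, 10) = -42
n1.3 (MAX): max(9, -40, -42) = 9
n1 (MIN): min(41, 1, 9) = 1
n2.1.1 (MIN): min(37, 39, 32) = 32
n2.1.2 (MIN): min(44, 34) = 34
n2.1 (MAX): max(32, 34) = 34
n2.2.1 (MIN): min(31, -21) = -21
n2.2.4 (MIN): min(6, -8, -24) = -24
n2.2 (MAX): max(-21, -46, 42, -24) = 42
n2.3.1 (MIN): min(-39, -35, 8) = -39
n2.3.2 (MIN): min(-31, 40, 39) = -31
n2.3 (MAX): max(-39, -31) = -31
n2 (MIN): min(34, 42, -31) = -31
n0 (MAX): max(1, -31) = 1

1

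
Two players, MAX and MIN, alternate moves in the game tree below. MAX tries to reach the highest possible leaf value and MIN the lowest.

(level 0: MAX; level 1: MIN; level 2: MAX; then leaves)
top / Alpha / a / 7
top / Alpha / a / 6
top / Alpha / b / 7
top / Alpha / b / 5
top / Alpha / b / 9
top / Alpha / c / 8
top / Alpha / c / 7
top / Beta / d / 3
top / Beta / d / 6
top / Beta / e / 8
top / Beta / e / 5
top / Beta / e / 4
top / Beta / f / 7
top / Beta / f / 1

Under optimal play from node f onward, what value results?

7

f (MAX): max(7, 1) = 7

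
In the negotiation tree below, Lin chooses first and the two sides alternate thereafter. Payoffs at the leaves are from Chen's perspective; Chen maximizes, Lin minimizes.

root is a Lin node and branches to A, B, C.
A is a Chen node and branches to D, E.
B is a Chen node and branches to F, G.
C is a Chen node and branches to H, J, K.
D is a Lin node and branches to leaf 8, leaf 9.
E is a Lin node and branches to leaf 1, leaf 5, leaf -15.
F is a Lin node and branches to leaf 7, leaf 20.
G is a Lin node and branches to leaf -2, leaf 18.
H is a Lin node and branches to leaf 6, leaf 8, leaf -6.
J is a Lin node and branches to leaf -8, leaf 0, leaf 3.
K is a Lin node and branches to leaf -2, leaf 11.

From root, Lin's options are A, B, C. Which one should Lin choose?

C

D (Lin): min(8, 9) = 8
E (Lin): min(1, 5, -15) = -15
A (Chen): max(8, -15) = 8
F (Lin): min(7, 20) = 7
G (Lin): min(-2, 18) = -2
B (Chen): max(7, -2) = 7
H (Lin): min(6, 8, -6) = -6
J (Lin): min(-8, 0, 3) = -8
K (Lin): min(-2, 11) = -2
C (Chen): max(-6, -8, -2) = -2
root (Lin): min(8, 7, -2) = -2
Lin at root wants the lowest of {A=8, B=7, C=-2}, so chooses C.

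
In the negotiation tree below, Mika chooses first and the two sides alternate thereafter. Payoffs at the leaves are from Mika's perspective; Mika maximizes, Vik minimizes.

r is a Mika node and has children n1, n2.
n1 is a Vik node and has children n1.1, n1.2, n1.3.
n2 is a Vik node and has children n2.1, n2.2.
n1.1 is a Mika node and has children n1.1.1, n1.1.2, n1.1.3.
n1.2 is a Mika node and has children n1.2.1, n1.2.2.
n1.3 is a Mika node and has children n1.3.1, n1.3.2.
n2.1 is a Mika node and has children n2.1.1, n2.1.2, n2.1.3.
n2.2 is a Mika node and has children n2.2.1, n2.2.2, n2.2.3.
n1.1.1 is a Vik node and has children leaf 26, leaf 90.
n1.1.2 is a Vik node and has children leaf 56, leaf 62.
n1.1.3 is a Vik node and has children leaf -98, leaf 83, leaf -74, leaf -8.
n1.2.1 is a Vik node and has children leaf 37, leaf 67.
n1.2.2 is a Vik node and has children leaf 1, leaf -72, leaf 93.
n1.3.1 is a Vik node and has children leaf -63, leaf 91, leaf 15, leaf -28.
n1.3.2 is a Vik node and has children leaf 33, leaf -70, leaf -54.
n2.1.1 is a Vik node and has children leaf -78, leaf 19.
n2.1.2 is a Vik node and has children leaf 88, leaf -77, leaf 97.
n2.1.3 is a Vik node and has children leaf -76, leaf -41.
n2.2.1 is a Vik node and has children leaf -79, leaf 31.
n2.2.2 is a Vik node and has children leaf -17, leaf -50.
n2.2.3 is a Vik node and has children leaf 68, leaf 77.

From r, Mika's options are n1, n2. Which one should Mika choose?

n1.1.1 (Vik): min(26, 90) = 26
n1.1.2 (Vik): min(56, 62) = 56
n1.1.3 (Vik): min(-98, 83, -74, -8) = -98
n1.1 (Mika): max(26, 56, -98) = 56
n1.2.1 (Vik): min(37, 67) = 37
n1.2.2 (Vik): min(1, -72, 93) = -72
n1.2 (Mika): max(37, -72) = 37
n1.3.1 (Vik): min(-63, 91, 15, -28) = -63
n1.3.2 (Vik): min(33, -70, -54) = -70
n1.3 (Mika): max(-63, -70) = -63
n1 (Vik): min(56, 37, -63) = -63
n2.1.1 (Vik): min(-78, 19) = -78
n2.1.2 (Vik): min(88, -77, 97) = -77
n2.1.3 (Vik): min(-76, -41) = -76
n2.1 (Mika): max(-78, -77, -76) = -76
n2.2.1 (Vik): min(-79, 31) = -79
n2.2.2 (Vik): min(-17, -50) = -50
n2.2.3 (Vik): min(68, 77) = 68
n2.2 (Mika): max(-79, -50, 68) = 68
n2 (Vik): min(-76, 68) = -76
r (Mika): max(-63, -76) = -63
Mika at r wants the highest of {n1=-63, n2=-76}, so chooses n1.

n1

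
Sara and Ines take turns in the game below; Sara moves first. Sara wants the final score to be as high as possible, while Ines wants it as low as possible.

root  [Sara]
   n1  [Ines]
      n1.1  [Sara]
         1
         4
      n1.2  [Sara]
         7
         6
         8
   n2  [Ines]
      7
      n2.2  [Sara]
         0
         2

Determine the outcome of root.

4

n1.1 (Sara): max(1, 4) = 4
n1.2 (Sara): max(7, 6, 8) = 8
n1 (Ines): min(4, 8) = 4
n2.2 (Sara): max(0, 2) = 2
n2 (Ines): min(7, 2) = 2
root (Sara): max(4, 2) = 4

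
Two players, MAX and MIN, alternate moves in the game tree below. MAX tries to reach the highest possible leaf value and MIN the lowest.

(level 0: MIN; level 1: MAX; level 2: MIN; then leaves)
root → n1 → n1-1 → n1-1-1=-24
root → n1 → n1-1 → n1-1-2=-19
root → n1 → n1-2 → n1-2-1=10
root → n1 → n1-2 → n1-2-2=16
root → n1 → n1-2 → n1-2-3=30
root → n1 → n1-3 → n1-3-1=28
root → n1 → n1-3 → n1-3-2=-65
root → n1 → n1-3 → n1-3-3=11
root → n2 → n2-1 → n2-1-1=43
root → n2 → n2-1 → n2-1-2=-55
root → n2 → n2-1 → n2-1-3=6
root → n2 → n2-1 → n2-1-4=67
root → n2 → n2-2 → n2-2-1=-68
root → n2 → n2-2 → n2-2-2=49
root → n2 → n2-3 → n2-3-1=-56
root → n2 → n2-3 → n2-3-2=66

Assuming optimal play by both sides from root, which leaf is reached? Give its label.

n1-1 (MIN): min(-24, -19) = -24
n1-2 (MIN): min(10, 16, 30) = 10
n1-3 (MIN): min(28, -65, 11) = -65
n1 (MAX): max(-24, 10, -65) = 10
n2-1 (MIN): min(43, -55, 6, 67) = -55
n2-2 (MIN): min(-68, 49) = -68
n2-3 (MIN): min(-56, 66) = -56
n2 (MAX): max(-55, -68, -56) = -55
root (MIN): min(10, -55) = -55
At root, MIN picks n2 (lowest: -55).
At n2, MAX picks n2-1 (highest: -55).
At n2-1, MIN picks n2-1-2 (lowest: -55).
Terminal value -55.

n2-1-2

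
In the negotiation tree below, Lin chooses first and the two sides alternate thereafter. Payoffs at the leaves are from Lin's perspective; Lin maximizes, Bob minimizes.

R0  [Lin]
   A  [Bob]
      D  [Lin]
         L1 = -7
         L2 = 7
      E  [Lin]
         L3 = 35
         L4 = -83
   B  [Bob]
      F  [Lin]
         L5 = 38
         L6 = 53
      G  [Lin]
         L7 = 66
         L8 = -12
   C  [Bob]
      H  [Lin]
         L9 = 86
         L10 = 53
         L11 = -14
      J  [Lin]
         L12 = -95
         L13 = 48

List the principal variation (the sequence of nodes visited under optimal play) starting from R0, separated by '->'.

D (Lin): max(-7, 7) = 7
E (Lin): max(35, -83) = 35
A (Bob): min(7, 35) = 7
F (Lin): max(38, 53) = 53
G (Lin): max(66, -12) = 66
B (Bob): min(53, 66) = 53
H (Lin): max(86, 53, -14) = 86
J (Lin): max(-95, 48) = 48
C (Bob): min(86, 48) = 48
R0 (Lin): max(7, 53, 48) = 53
At R0, Lin picks B (highest: 53).
At B, Bob picks F (lowest: 53).
At F, Lin picks L6 (highest: 53).
Terminal value 53.

R0 -> B -> F -> L6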